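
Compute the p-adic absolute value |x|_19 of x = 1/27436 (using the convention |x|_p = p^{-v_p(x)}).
|1/27436|_19 = 6859

Step 1 — compute v_19(x) by factoring powers of 19 out of the numerator and denominator: v_19(1/27436) = -3. Step 2 — apply |x|_p = p^{-v_p(x)} = 19^{3} = 6859.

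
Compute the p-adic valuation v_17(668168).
v_17(668168) = 4

v_17(n) is the largest exponent k such that 17^k divides n. Factor out: 668168 = 17^4 · 8. (Sign doesn't affect v_p.) So v_17(668168) = 4.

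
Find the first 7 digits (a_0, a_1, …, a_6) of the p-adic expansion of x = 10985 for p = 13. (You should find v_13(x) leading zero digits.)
(a_0, …, a_6) = (0, 0, 0, 5, 0, 0, 0)

v_13(10985) = 3, so a_0 = ... = a_2 = 0. Factor out: x = 13^3 · u with u = 5 a unit in ℤ_13. Expand u iteratively via a_{v+i} = u_i mod 13, u_{i+1} = (u_i − a_{v+i})/13:
  u_0 = 5;  a_3 = 5;  u_1 = (u_0 − 5)/13 = 0
  u_1 = 0;  a_4 = 0;  u_2 = (u_1 − 0)/13 = 0
  u_2 = 0;  a_5 = 0;  u_3 = (u_2 − 0)/13 = 0
  u_3 = 0;  a_6 = 0;  u_4 = (u_3 − 0)/13 = 0
Digits: (0, 0, 0, 5, 0, 0, 0).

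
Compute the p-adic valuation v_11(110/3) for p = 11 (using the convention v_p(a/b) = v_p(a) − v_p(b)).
v_11(110/3) = 1

Factor powers of 11 from the numerator and denominator of the reduced fraction: 110 = 11^1 · 10 and 3 = 11^0 · 3. Apply v_p(a/b) = v_p(a) − v_p(b): v_11(110/3) = 1 − 0 = 1.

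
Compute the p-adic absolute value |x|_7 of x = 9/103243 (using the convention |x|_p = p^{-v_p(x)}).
|9/103243|_7 = 2401

Step 1 — compute v_7(x) by factoring powers of 7 out of the numerator and denominator: v_7(9/103243) = -4. Step 2 — apply |x|_p = p^{-v_p(x)} = 7^{4} = 2401.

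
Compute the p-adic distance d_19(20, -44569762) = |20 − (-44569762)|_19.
d_19(20, -44569762) = 1/2476099

Step 1 — x − y = 20 − (-44569762) = 44569782. Step 2 — v_19(44569782) = 5 (factor: 44569782 = (19^5 · 18); the sign does not affect v_p). Step 3 — |x − y|_19 = 19^{-5} = 1/2476099.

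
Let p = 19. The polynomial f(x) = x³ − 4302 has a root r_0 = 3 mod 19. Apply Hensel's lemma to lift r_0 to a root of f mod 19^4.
r_3 = 88847 (mod 130321)

Hensel: r_{i+1} = r_i − f(r_i)/f′(r_i) mod 19^{i+2}, where f′(x) = 3x². Iterate:
  r_0 = 3 (mod 19)
  r_1 = 41 (mod 361)
  r_2 = 6539 (mod 6859)
  r_3 = 88847 (mod 130321)
Final: r = 88847 with f(r) ≡ 0 mod 19^4.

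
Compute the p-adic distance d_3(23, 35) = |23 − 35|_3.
d_3(23, 35) = 1/3

Step 1 — x − y = 23 − 35 = -12. Step 2 — v_3(-12) = 1 (factor: -12 = −(3^1 · 4); the sign does not affect v_p). Step 3 — |x − y|_3 = 3^{-1} = 1/3.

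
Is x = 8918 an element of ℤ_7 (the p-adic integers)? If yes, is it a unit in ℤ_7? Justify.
x ∈ ℤ_7 but not a unit; v_7(x) = 3 > 0

ℤ_7 = {x ∈ ℚ_7 : v_7(x) ≥ 0} and ℤ_7^× = {x ∈ ℤ_7 : v_7(x) = 0}. Here v_7(8918) = v_7(num) − v_7(den) = 3; compare against these criteria.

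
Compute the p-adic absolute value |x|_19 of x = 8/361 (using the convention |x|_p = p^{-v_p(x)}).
|8/361|_19 = 361

Step 1 — compute v_19(x) by factoring powers of 19 out of the numerator and denominator: v_19(8/361) = -2. Step 2 — apply |x|_p = p^{-v_p(x)} = 19^{2} = 361.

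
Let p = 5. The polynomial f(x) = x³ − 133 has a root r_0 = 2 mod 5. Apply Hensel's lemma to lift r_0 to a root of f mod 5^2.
r_1 = 2 (mod 25)

Hensel: r_{i+1} = r_i − f(r_i)/f′(r_i) mod 5^{i+2}, where f′(x) = 3x². Iterate:
  r_0 = 2 (mod 5)
  r_1 = 2 (mod 25)
Final: r = 2 with f(r) ≡ 0 mod 5^2.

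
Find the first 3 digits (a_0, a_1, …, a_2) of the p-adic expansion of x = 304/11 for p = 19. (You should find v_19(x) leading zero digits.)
(a_0, …, a_2) = (0, 17, 13)

v_19(304/11) = 1, so a_0 = ... = a_0 = 0. Factor out: x = 19^1 · u with u = 16/11 a unit in ℤ_19. Expand u iteratively via a_{v+i} = u_i mod 19, u_{i+1} = (u_i − a_{v+i})/19:
  u_0 = 16/11;  a_1 = 17;  u_1 = (u_0 − 17)/19 = -9/11
  u_1 = -9/11;  a_2 = 13;  u_2 = (u_1 − 13)/19 = -8/11
Digits: (0, 17, 13).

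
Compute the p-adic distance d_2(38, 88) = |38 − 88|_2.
d_2(38, 88) = 1/2

Step 1 — x − y = 38 − 88 = -50. Step 2 — v_2(-50) = 1 (factor: -50 = −(2^1 · 25); the sign does not affect v_p). Step 3 — |x − y|_2 = 2^{-1} = 1/2.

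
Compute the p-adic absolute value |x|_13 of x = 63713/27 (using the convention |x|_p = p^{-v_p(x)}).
|63713/27|_13 = 1/2197

Step 1 — compute v_13(x) by factoring powers of 13 out of the numerator and denominator: v_13(63713/27) = 3. Step 2 — apply |x|_p = p^{-v_p(x)} = 13^{-3} = 1/2197.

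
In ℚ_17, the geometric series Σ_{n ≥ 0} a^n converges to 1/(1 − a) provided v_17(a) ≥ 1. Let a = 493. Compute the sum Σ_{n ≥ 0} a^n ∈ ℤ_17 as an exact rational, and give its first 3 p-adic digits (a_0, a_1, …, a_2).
Σ a^n = 1/(1 − a) = -1/492;  first 3 digits = (1, 12, 9)

v_17(a) = 1 ≥ 1, so the series converges in ℤ_17 to 1/(1 − a) = 1/(1 − 493) = -1/492. Expand this rational in ℤ_17: compute digits iteratively via d_i = x_i mod 17, x_{i+1} = (x_i − d_i)/17. The first 3 digits are (1, 12, 9).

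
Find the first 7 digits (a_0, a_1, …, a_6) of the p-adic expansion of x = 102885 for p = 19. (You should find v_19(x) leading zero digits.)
(a_0, …, a_6) = (0, 0, 0, 15, 0, 0, 0)

v_19(102885) = 3, so a_0 = ... = a_2 = 0. Factor out: x = 19^3 · u with u = 15 a unit in ℤ_19. Expand u iteratively via a_{v+i} = u_i mod 19, u_{i+1} = (u_i − a_{v+i})/19:
  u_0 = 15;  a_3 = 15;  u_1 = (u_0 − 15)/19 = 0
  u_1 = 0;  a_4 = 0;  u_2 = (u_1 − 0)/19 = 0
  u_2 = 0;  a_5 = 0;  u_3 = (u_2 − 0)/19 = 0
  u_3 = 0;  a_6 = 0;  u_4 = (u_3 − 0)/19 = 0
Digits: (0, 0, 0, 15, 0, 0, 0).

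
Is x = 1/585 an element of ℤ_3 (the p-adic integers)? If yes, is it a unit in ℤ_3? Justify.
x ∉ ℤ_3 (v_3(x) = -2 < 0)

ℤ_3 = {x ∈ ℚ_3 : v_3(x) ≥ 0} and ℤ_3^× = {x ∈ ℤ_3 : v_3(x) = 0}. Here v_3(1/585) = v_3(num) − v_3(den) = -2; compare against these criteria.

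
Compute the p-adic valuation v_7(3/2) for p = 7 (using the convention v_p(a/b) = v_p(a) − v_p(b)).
v_7(3/2) = 0

Factor powers of 7 from the numerator and denominator of the reduced fraction: 3 = 7^0 · 3 and 2 = 7^0 · 2. Apply v_p(a/b) = v_p(a) − v_p(b): v_7(3/2) = 0 − 0 = 0.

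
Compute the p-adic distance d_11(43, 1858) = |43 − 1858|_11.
d_11(43, 1858) = 1/121

Step 1 — x − y = 43 − 1858 = -1815. Step 2 — v_11(-1815) = 2 (factor: -1815 = −(11^2 · 15); the sign does not affect v_p). Step 3 — |x − y|_11 = 11^{-2} = 1/121.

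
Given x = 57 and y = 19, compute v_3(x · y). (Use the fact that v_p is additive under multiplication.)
v_3(1083) = 1

v_p(x) = 1 (factor: 57 = 3^1 · 19); v_p(y) = 0 (factor: 19 = 3^0 · 19). Additivity: v_p(xy) = v_p(x) + v_p(y) = 1 + 0 = 1. (Direct check: xy = 1083 = 3^1 · (361).)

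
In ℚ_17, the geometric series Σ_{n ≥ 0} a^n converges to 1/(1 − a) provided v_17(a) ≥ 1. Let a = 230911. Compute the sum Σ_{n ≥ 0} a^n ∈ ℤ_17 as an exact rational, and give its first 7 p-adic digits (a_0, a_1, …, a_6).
Σ a^n = 1/(1 − a) = -1/230910;  first 7 digits = (1, 0, 0, 13, 2, 0, 16)

v_17(a) = 3 ≥ 1, so the series converges in ℤ_17 to 1/(1 − a) = 1/(1 − 230911) = -1/230910. Expand this rational in ℤ_17: compute digits iteratively via d_i = x_i mod 17, x_{i+1} = (x_i − d_i)/17. The first 7 digits are (1, 0, 0, 13, 2, 0, 16).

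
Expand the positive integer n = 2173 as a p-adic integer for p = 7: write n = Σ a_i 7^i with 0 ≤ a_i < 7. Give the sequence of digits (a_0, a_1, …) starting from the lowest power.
(a_0, a_1, …) = (3, 2, 2, 6)

Repeated division by 7 gives the digits low-to-high: 2173 = 3 + 2·7^1 + 2·7^2 + 6·7^3. Digit sequence: (3, 2, 2, 6).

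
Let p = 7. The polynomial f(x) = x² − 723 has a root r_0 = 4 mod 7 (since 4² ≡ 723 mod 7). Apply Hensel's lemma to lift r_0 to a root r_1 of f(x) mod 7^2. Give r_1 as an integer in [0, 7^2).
r_1 = 25 (mod 49)

Hensel's recurrence: r_{i+1} = r_i − f(r_i)·(f′(r_i))^{-1} mod 7^{i+2}, with f′(x) = 2x. Iterate:
  r_0 = 4 (mod 7)
  r_1 = 25 (mod 49)
Final: r_1 = 25, and one checks f(r_1) ≡ 0 mod 7^2.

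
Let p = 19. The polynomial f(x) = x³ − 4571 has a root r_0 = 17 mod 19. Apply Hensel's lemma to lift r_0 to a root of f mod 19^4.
r_3 = 38435 (mod 130321)

Hensel: r_{i+1} = r_i − f(r_i)/f′(r_i) mod 19^{i+2}, where f′(x) = 3x². Iterate:
  r_0 = 17 (mod 19)
  r_1 = 169 (mod 361)
  r_2 = 4140 (mod 6859)
  r_3 = 38435 (mod 130321)
Final: r = 38435 with f(r) ≡ 0 mod 19^4.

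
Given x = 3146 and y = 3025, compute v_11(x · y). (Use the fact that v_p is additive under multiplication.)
v_11(9516650) = 4

v_p(x) = 2 (factor: 3146 = 11^2 · 26); v_p(y) = 2 (factor: 3025 = 11^2 · 25). Additivity: v_p(xy) = v_p(x) + v_p(y) = 2 + 2 = 4. (Direct check: xy = 9516650 = 11^4 · (650).)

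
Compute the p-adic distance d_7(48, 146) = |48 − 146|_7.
d_7(48, 146) = 1/49

Step 1 — x − y = 48 − 146 = -98. Step 2 — v_7(-98) = 2 (factor: -98 = −(7^2 · 2); the sign does not affect v_p). Step 3 — |x − y|_7 = 7^{-2} = 1/49.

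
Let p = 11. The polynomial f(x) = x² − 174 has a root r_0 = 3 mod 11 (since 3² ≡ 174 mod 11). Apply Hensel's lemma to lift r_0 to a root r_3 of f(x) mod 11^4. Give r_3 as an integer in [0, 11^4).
r_3 = 13159 (mod 14641)

Hensel's recurrence: r_{i+1} = r_i − f(r_i)·(f′(r_i))^{-1} mod 11^{i+2}, with f′(x) = 2x. Iterate:
  r_0 = 3 (mod 11)
  r_1 = 91 (mod 121)
  r_2 = 1180 (mod 1331)
  r_3 = 13159 (mod 14641)
Final: r_3 = 13159, and one checks f(r_3) ≡ 0 mod 11^4.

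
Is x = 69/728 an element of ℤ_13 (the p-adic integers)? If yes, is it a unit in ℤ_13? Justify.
x ∉ ℤ_13 (v_13(x) = -1 < 0)

ℤ_13 = {x ∈ ℚ_13 : v_13(x) ≥ 0} and ℤ_13^× = {x ∈ ℤ_13 : v_13(x) = 0}. Here v_13(69/728) = v_13(num) − v_13(den) = -1; compare against these criteria.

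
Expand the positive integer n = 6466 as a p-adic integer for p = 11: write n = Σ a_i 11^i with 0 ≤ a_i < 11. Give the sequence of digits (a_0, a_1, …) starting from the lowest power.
(a_0, a_1, …) = (9, 4, 9, 4)

Repeated division by 11 gives the digits low-to-high: 6466 = 9 + 4·11^1 + 9·11^2 + 4·11^3. Digit sequence: (9, 4, 9, 4).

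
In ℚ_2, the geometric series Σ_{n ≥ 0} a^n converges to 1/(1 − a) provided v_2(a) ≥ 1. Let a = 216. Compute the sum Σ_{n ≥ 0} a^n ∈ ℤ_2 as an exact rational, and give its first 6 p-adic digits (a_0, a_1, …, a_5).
Σ a^n = 1/(1 − a) = -1/215;  first 6 digits = (1, 0, 0, 1, 1, 0)

v_2(a) = 3 ≥ 1, so the series converges in ℤ_2 to 1/(1 − a) = 1/(1 − 216) = -1/215. Expand this rational in ℤ_2: compute digits iteratively via d_i = x_i mod 2, x_{i+1} = (x_i − d_i)/2. The first 6 digits are (1, 0, 0, 1, 1, 0).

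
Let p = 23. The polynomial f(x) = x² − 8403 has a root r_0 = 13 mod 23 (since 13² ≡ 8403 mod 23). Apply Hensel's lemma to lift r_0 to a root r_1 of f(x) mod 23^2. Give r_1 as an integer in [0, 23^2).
r_1 = 289 (mod 529)

Hensel's recurrence: r_{i+1} = r_i − f(r_i)·(f′(r_i))^{-1} mod 23^{i+2}, with f′(x) = 2x. Iterate:
  r_0 = 13 (mod 23)
  r_1 = 289 (mod 529)
Final: r_1 = 289, and one checks f(r_1) ≡ 0 mod 23^2.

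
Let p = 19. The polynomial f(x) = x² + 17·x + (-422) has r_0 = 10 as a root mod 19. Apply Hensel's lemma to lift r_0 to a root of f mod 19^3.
r_2 = 3468 (mod 6859)

Hensel: r_{i+1} = r_i − f(r_i)·(f′(r_i))^{-1} mod 19^{i+2}, f′(x) = 2x + 17. Iterate:
  r_0 = 10 (mod 19)
  r_1 = 219 (mod 361)
  r_2 = 3468 (mod 6859)
Final: r = 3468 satisfies f(r) ≡ 0 mod 19^3.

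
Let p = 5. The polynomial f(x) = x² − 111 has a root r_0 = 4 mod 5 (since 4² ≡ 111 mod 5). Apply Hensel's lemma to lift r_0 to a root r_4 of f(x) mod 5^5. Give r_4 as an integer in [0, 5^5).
r_4 = 2644 (mod 3125)

Hensel's recurrence: r_{i+1} = r_i − f(r_i)·(f′(r_i))^{-1} mod 5^{i+2}, with f′(x) = 2x. Iterate:
  r_0 = 4 (mod 5)
  r_1 = 19 (mod 25)
  r_2 = 19 (mod 125)
  r_3 = 144 (mod 625)
  r_4 = 2644 (mod 3125)
Final: r_4 = 2644, and one checks f(r_4) ≡ 0 mod 5^5.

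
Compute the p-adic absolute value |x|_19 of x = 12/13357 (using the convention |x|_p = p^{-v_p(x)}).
|12/13357|_19 = 361

Step 1 — compute v_19(x) by factoring powers of 19 out of the numerator and denominator: v_19(12/13357) = -2. Step 2 — apply |x|_p = p^{-v_p(x)} = 19^{2} = 361.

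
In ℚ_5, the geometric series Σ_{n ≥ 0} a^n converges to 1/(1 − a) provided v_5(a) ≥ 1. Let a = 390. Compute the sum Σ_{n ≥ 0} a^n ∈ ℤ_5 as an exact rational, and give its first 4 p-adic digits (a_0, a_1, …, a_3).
Σ a^n = 1/(1 − a) = -1/389;  first 4 digits = (1, 3, 4, 1)

v_5(a) = 1 ≥ 1, so the series converges in ℤ_5 to 1/(1 − a) = 1/(1 − 390) = -1/389. Expand this rational in ℤ_5: compute digits iteratively via d_i = x_i mod 5, x_{i+1} = (x_i − d_i)/5. The first 4 digits are (1, 3, 4, 1).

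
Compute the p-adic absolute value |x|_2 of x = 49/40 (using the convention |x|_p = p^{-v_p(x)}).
|49/40|_2 = 8

Step 1 — compute v_2(x) by factoring powers of 2 out of the numerator and denominator: v_2(49/40) = -3. Step 2 — apply |x|_p = p^{-v_p(x)} = 2^{3} = 8.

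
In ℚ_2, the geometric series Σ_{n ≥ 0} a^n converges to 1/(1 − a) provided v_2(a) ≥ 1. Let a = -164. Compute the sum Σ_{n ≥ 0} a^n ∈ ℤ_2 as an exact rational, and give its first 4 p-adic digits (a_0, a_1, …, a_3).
Σ a^n = 1/(1 − a) = 1/165;  first 4 digits = (1, 0, 1, 1)

v_2(a) = 2 ≥ 1, so the series converges in ℤ_2 to 1/(1 − a) = 1/(1 − (-164)) = 1/165. Expand this rational in ℤ_2: compute digits iteratively via d_i = x_i mod 2, x_{i+1} = (x_i − d_i)/2. The first 4 digits are (1, 0, 1, 1).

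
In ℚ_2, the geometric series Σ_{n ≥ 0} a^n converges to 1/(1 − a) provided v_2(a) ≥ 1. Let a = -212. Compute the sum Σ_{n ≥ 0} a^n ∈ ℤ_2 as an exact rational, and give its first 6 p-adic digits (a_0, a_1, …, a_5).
Σ a^n = 1/(1 − a) = 1/213;  first 6 digits = (1, 0, 1, 1, 1, 1)

v_2(a) = 2 ≥ 1, so the series converges in ℤ_2 to 1/(1 − a) = 1/(1 − (-212)) = 1/213. Expand this rational in ℤ_2: compute digits iteratively via d_i = x_i mod 2, x_{i+1} = (x_i − d_i)/2. The first 6 digits are (1, 0, 1, 1, 1, 1).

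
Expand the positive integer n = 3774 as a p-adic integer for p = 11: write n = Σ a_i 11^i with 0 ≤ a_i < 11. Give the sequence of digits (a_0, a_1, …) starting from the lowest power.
(a_0, a_1, …) = (1, 2, 9, 2)

Repeated division by 11 gives the digits low-to-high: 3774 = 1 + 2·11^1 + 9·11^2 + 2·11^3. Digit sequence: (1, 2, 9, 2).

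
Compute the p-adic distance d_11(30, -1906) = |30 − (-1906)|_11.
d_11(30, -1906) = 1/121

Step 1 — x − y = 30 − (-1906) = 1936. Step 2 — v_11(1936) = 2 (factor: 1936 = (11^2 · 16); the sign does not affect v_p). Step 3 — |x − y|_11 = 11^{-2} = 1/121.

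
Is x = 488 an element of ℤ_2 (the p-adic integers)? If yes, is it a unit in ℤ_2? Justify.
x ∈ ℤ_2 but not a unit; v_2(x) = 3 > 0

ℤ_2 = {x ∈ ℚ_2 : v_2(x) ≥ 0} and ℤ_2^× = {x ∈ ℤ_2 : v_2(x) = 0}. Here v_2(488) = v_2(num) − v_2(den) = 3; compare against these criteria.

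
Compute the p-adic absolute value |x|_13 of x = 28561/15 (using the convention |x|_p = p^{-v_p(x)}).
|28561/15|_13 = 1/28561

Step 1 — compute v_13(x) by factoring powers of 13 out of the numerator and denominator: v_13(28561/15) = 4. Step 2 — apply |x|_p = p^{-v_p(x)} = 13^{-4} = 1/28561.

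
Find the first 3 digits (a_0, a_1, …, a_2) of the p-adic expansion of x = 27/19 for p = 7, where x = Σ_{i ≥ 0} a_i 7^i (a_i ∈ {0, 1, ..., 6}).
(a_0, …, a_2) = (4, 0, 4)

v_7(27/19) = 0 (numerator and denominator both coprime to 7), so x ∈ ℤ_7^×. Compute digits iteratively via a_i = x_i mod 7, x_{i+1} = (x_i − a_i)/7, with x_0 = x:
  x_0 = 27/19;  a_0 = 4;  x_1 = (x_0 − 4)/7 = -7/19
  x_1 = -7/19;  a_1 = 0;  x_2 = (x_1 − 0)/7 = -1/19
  x_2 = -1/19;  a_2 = 4;  x_3 = (x_2 − 4)/7 = -11/19
Digits: (4, 0, 4).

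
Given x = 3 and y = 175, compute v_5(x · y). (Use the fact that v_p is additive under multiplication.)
v_5(525) = 2

v_p(x) = 0 (factor: 3 = 5^0 · 3); v_p(y) = 2 (factor: 175 = 5^2 · 7). Additivity: v_p(xy) = v_p(x) + v_p(y) = 0 + 2 = 2. (Direct check: xy = 525 = 5^2 · (21).)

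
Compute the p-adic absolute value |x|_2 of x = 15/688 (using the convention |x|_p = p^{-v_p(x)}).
|15/688|_2 = 16

Step 1 — compute v_2(x) by factoring powers of 2 out of the numerator and denominator: v_2(15/688) = -4. Step 2 — apply |x|_p = p^{-v_p(x)} = 2^{4} = 16.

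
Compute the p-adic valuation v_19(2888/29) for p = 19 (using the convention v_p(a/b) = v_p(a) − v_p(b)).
v_19(2888/29) = 2

Factor powers of 19 from the numerator and denominator of the reduced fraction: 2888 = 19^2 · 8 and 29 = 19^0 · 29. Apply v_p(a/b) = v_p(a) − v_p(b): v_19(2888/29) = 2 − 0 = 2.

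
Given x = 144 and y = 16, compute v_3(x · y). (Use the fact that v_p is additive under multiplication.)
v_3(2304) = 2

v_p(x) = 2 (factor: 144 = 3^2 · 16); v_p(y) = 0 (factor: 16 = 3^0 · 16). Additivity: v_p(xy) = v_p(x) + v_p(y) = 2 + 0 = 2. (Direct check: xy = 2304 = 3^2 · (256).)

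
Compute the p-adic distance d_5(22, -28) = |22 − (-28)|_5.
d_5(22, -28) = 1/25

Step 1 — x − y = 22 − (-28) = 50. Step 2 — v_5(50) = 2 (factor: 50 = (5^2 · 2); the sign does not affect v_p). Step 3 — |x − y|_5 = 5^{-2} = 1/25.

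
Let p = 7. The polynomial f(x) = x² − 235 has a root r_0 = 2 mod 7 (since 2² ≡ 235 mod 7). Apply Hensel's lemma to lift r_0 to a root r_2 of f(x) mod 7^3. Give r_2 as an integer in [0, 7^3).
r_2 = 121 (mod 343)

Hensel's recurrence: r_{i+1} = r_i − f(r_i)·(f′(r_i))^{-1} mod 7^{i+2}, with f′(x) = 2x. Iterate:
  r_0 = 2 (mod 7)
  r_1 = 23 (mod 49)
  r_2 = 121 (mod 343)
Final: r_2 = 121, and one checks f(r_2) ≡ 0 mod 7^3.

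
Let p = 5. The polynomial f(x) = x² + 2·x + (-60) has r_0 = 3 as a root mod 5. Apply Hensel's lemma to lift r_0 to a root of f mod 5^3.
r_2 = 43 (mod 125)

Hensel: r_{i+1} = r_i − f(r_i)·(f′(r_i))^{-1} mod 5^{i+2}, f′(x) = 2x + 2. Iterate:
  r_0 = 3 (mod 5)
  r_1 = 18 (mod 25)
  r_2 = 43 (mod 125)
Final: r = 43 satisfies f(r) ≡ 0 mod 5^3.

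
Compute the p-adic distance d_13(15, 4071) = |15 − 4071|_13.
d_13(15, 4071) = 1/169

Step 1 — x − y = 15 − 4071 = -4056. Step 2 — v_13(-4056) = 2 (factor: -4056 = −(13^2 · 24); the sign does not affect v_p). Step 3 — |x − y|_13 = 13^{-2} = 1/169.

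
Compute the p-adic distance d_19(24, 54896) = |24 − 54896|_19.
d_19(24, 54896) = 1/6859

Step 1 — x − y = 24 − 54896 = -54872. Step 2 — v_19(-54872) = 3 (factor: -54872 = −(19^3 · 8); the sign does not affect v_p). Step 3 — |x − y|_19 = 19^{-3} = 1/6859.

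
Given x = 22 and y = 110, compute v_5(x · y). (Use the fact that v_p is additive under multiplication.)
v_5(2420) = 1

v_p(x) = 0 (factor: 22 = 5^0 · 22); v_p(y) = 1 (factor: 110 = 5^1 · 22). Additivity: v_p(xy) = v_p(x) + v_p(y) = 0 + 1 = 1. (Direct check: xy = 2420 = 5^1 · (484).)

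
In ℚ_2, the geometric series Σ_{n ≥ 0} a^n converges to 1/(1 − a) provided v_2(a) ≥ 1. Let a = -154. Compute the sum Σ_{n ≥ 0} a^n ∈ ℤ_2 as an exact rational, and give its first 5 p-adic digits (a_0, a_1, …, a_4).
Σ a^n = 1/(1 − a) = 1/155;  first 5 digits = (1, 1, 0, 0, 1)

v_2(a) = 1 ≥ 1, so the series converges in ℤ_2 to 1/(1 − a) = 1/(1 − (-154)) = 1/155. Expand this rational in ℤ_2: compute digits iteratively via d_i = x_i mod 2, x_{i+1} = (x_i − d_i)/2. The first 5 digits are (1, 1, 0, 0, 1).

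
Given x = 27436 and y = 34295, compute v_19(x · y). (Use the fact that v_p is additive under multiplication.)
v_19(940917620) = 6

v_p(x) = 3 (factor: 27436 = 19^3 · 4); v_p(y) = 3 (factor: 34295 = 19^3 · 5). Additivity: v_p(xy) = v_p(x) + v_p(y) = 3 + 3 = 6. (Direct check: xy = 940917620 = 19^6 · (20).)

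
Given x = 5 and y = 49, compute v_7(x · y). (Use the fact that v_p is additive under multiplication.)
v_7(245) = 2

v_p(x) = 0 (factor: 5 = 7^0 · 5); v_p(y) = 2 (factor: 49 = 7^2 · 1). Additivity: v_p(xy) = v_p(x) + v_p(y) = 0 + 2 = 2. (Direct check: xy = 245 = 7^2 · (5).)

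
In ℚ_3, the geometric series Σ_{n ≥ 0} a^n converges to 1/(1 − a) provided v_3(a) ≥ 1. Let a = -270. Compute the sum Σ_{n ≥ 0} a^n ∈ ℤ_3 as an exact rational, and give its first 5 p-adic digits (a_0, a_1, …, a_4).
Σ a^n = 1/(1 − a) = 1/271;  first 5 digits = (1, 0, 0, 2, 2)

v_3(a) = 3 ≥ 1, so the series converges in ℤ_3 to 1/(1 − a) = 1/(1 − (-270)) = 1/271. Expand this rational in ℤ_3: compute digits iteratively via d_i = x_i mod 3, x_{i+1} = (x_i − d_i)/3. The first 5 digits are (1, 0, 0, 2, 2).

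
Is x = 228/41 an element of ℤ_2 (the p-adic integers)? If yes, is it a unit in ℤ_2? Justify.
x ∈ ℤ_2 but not a unit; v_2(x) = 2 > 0

ℤ_2 = {x ∈ ℚ_2 : v_2(x) ≥ 0} and ℤ_2^× = {x ∈ ℤ_2 : v_2(x) = 0}. Here v_2(228/41) = v_2(num) − v_2(den) = 2; compare against these criteria.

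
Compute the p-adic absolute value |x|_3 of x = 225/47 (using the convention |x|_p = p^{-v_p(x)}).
|225/47|_3 = 1/9

Step 1 — compute v_3(x) by factoring powers of 3 out of the numerator and denominator: v_3(225/47) = 2. Step 2 — apply |x|_p = p^{-v_p(x)} = 3^{-2} = 1/9.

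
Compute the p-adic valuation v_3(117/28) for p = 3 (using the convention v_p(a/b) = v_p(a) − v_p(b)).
v_3(117/28) = 2

Factor powers of 3 from the numerator and denominator of the reduced fraction: 117 = 3^2 · 13 and 28 = 3^0 · 28. Apply v_p(a/b) = v_p(a) − v_p(b): v_3(117/28) = 2 − 0 = 2.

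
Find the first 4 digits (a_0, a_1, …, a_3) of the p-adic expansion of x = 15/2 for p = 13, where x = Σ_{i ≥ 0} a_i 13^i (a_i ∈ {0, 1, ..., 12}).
(a_0, …, a_3) = (1, 7, 6, 6)

v_13(15/2) = 0 (numerator and denominator both coprime to 13), so x ∈ ℤ_13^×. Compute digits iteratively via a_i = x_i mod 13, x_{i+1} = (x_i − a_i)/13, with x_0 = x:
  x_0 = 15/2;  a_0 = 1;  x_1 = (x_0 − 1)/13 = 1/2
  x_1 = 1/2;  a_1 = 7;  x_2 = (x_1 − 7)/13 = -1/2
  x_2 = -1/2;  a_2 = 6;  x_3 = (x_2 − 6)/13 = -1/2
  x_3 = -1/2;  a_3 = 6;  x_4 = (x_3 − 6)/13 = -1/2
Digits: (1, 7, 6, 6).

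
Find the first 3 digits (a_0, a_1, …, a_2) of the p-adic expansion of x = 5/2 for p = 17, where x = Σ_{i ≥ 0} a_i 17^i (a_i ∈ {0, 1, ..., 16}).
(a_0, …, a_2) = (11, 8, 8)

v_17(5/2) = 0 (numerator and denominator both coprime to 17), so x ∈ ℤ_17^×. Compute digits iteratively via a_i = x_i mod 17, x_{i+1} = (x_i − a_i)/17, with x_0 = x:
  x_0 = 5/2;  a_0 = 11;  x_1 = (x_0 − 11)/17 = -1/2
  x_1 = -1/2;  a_1 = 8;  x_2 = (x_1 − 8)/17 = -1/2
  x_2 = -1/2;  a_2 = 8;  x_3 = (x_2 − 8)/17 = -1/2
Digits: (11, 8, 8).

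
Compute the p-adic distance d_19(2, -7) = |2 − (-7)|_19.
d_19(2, -7) = 1

Step 1 — x − y = 2 − (-7) = 9. Step 2 — v_19(9) = 0 (factor: 9 = (19^0 · 9); the sign does not affect v_p). Step 3 — |x − y|_19 = 19^{0} = 1.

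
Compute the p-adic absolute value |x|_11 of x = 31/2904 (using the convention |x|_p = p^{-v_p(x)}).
|31/2904|_11 = 121

Step 1 — compute v_11(x) by factoring powers of 11 out of the numerator and denominator: v_11(31/2904) = -2. Step 2 — apply |x|_p = p^{-v_p(x)} = 11^{2} = 121.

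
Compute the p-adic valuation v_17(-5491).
v_17(-5491) = 2

v_17(n) is the largest exponent k such that 17^k divides n. Factor out: -5491 = -17^2 · 19. (Sign doesn't affect v_p.) So v_17(-5491) = 2.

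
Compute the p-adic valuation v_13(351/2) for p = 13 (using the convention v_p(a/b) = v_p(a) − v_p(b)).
v_13(351/2) = 1

Factor powers of 13 from the numerator and denominator of the reduced fraction: 351 = 13^1 · 27 and 2 = 13^0 · 2. Apply v_p(a/b) = v_p(a) − v_p(b): v_13(351/2) = 1 − 0 = 1.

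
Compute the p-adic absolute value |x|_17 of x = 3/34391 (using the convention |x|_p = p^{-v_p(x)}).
|3/34391|_17 = 4913

Step 1 — compute v_17(x) by factoring powers of 17 out of the numerator and denominator: v_17(3/34391) = -3. Step 2 — apply |x|_p = p^{-v_p(x)} = 17^{3} = 4913.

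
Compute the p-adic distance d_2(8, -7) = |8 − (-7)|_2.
d_2(8, -7) = 1

Step 1 — x − y = 8 − (-7) = 15. Step 2 — v_2(15) = 0 (factor: 15 = (2^0 · 15); the sign does not affect v_p). Step 3 — |x − y|_2 = 2^{0} = 1.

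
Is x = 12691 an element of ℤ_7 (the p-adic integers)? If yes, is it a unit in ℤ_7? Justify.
x ∈ ℤ_7 but not a unit; v_7(x) = 3 > 0

ℤ_7 = {x ∈ ℚ_7 : v_7(x) ≥ 0} and ℤ_7^× = {x ∈ ℤ_7 : v_7(x) = 0}. Here v_7(12691) = v_7(num) − v_7(den) = 3; compare against these criteria.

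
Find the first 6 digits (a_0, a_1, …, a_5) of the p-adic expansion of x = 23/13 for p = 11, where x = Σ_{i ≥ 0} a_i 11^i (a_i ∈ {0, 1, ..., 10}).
(a_0, …, a_5) = (6, 3, 9, 0, 5, 8)

v_11(23/13) = 0 (numerator and denominator both coprime to 11), so x ∈ ℤ_11^×. Compute digits iteratively via a_i = x_i mod 11, x_{i+1} = (x_i − a_i)/11, with x_0 = x:
  x_0 = 23/13;  a_0 = 6;  x_1 = (x_0 − 6)/11 = -5/13
  x_1 = -5/13;  a_1 = 3;  x_2 = (x_1 − 3)/11 = -4/13
  x_2 = -4/13;  a_2 = 9;  x_3 = (x_2 − 9)/11 = -11/13
  x_3 = -11/13;  a_3 = 0;  x_4 = (x_3 − 0)/11 = -1/13
  x_4 = -1/13;  a_4 = 5;  x_5 = (x_4 − 5)/11 = -6/13
  x_5 = -6/13;  a_5 = 8;  x_6 = (x_5 − 8)/11 = -10/13
Digits: (6, 3, 9, 0, 5, 8).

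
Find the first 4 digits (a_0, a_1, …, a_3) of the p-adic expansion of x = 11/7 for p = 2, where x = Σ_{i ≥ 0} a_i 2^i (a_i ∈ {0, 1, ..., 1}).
(a_0, …, a_3) = (1, 0, 1, 1)

v_2(11/7) = 0 (numerator and denominator both coprime to 2), so x ∈ ℤ_2^×. Compute digits iteratively via a_i = x_i mod 2, x_{i+1} = (x_i − a_i)/2, with x_0 = x:
  x_0 = 11/7;  a_0 = 1;  x_1 = (x_0 − 1)/2 = 2/7
  x_1 = 2/7;  a_1 = 0;  x_2 = (x_1 − 0)/2 = 1/7
  x_2 = 1/7;  a_2 = 1;  x_3 = (x_2 − 1)/2 = -3/7
  x_3 = -3/7;  a_3 = 1;  x_4 = (x_3 − 1)/2 = -5/7
Digits: (1, 0, 1, 1).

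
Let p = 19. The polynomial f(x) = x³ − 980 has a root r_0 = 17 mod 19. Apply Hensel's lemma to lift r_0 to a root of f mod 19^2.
r_1 = 321 (mod 361)

Hensel: r_{i+1} = r_i − f(r_i)/f′(r_i) mod 19^{i+2}, where f′(x) = 3x². Iterate:
  r_0 = 17 (mod 19)
  r_1 = 321 (mod 361)
Final: r = 321 with f(r) ≡ 0 mod 19^2.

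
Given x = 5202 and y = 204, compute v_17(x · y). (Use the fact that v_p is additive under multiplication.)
v_17(1061208) = 3

v_p(x) = 2 (factor: 5202 = 17^2 · 18); v_p(y) = 1 (factor: 204 = 17^1 · 12). Additivity: v_p(xy) = v_p(x) + v_p(y) = 2 + 1 = 3. (Direct check: xy = 1061208 = 17^3 · (216).)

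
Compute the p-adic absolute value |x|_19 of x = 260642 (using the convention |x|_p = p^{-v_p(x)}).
|260642|_19 = 1/130321

Step 1 — compute v_19(x) by factoring powers of 19 out of the numerator and denominator: v_19(260642) = 4. Step 2 — apply |x|_p = p^{-v_p(x)} = 19^{-4} = 1/130321.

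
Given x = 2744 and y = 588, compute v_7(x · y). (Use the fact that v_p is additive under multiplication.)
v_7(1613472) = 5

v_p(x) = 3 (factor: 2744 = 7^3 · 8); v_p(y) = 2 (factor: 588 = 7^2 · 12). Additivity: v_p(xy) = v_p(x) + v_p(y) = 3 + 2 = 5. (Direct check: xy = 1613472 = 7^5 · (96).)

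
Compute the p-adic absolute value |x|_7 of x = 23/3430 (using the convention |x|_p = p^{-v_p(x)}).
|23/3430|_7 = 343

Step 1 — compute v_7(x) by factoring powers of 7 out of the numerator and denominator: v_7(23/3430) = -3. Step 2 — apply |x|_p = p^{-v_p(x)} = 7^{3} = 343.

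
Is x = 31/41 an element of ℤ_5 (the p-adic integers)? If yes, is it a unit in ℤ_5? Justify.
x ∈ ℤ_5^× (unit); v_5(x) = 0

ℤ_5 = {x ∈ ℚ_5 : v_5(x) ≥ 0} and ℤ_5^× = {x ∈ ℤ_5 : v_5(x) = 0}. Here v_5(31/41) = v_5(num) − v_5(den) = 0; compare against these criteria.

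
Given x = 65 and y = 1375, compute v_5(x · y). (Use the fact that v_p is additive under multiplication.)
v_5(89375) = 4

v_p(x) = 1 (factor: 65 = 5^1 · 13); v_p(y) = 3 (factor: 1375 = 5^3 · 11). Additivity: v_p(xy) = v_p(x) + v_p(y) = 1 + 3 = 4. (Direct check: xy = 89375 = 5^4 · (143).)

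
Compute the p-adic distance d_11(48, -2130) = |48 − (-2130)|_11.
d_11(48, -2130) = 1/121

Step 1 — x − y = 48 − (-2130) = 2178. Step 2 — v_11(2178) = 2 (factor: 2178 = (11^2 · 18); the sign does not affect v_p). Step 3 — |x − y|_11 = 11^{-2} = 1/121.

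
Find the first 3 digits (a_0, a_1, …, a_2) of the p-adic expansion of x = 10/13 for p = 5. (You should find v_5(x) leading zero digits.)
(a_0, …, a_2) = (0, 4, 0)

v_5(10/13) = 1, so a_0 = ... = a_0 = 0. Factor out: x = 5^1 · u with u = 2/13 a unit in ℤ_5. Expand u iteratively via a_{v+i} = u_i mod 5, u_{i+1} = (u_i − a_{v+i})/5:
  u_0 = 2/13;  a_1 = 4;  u_1 = (u_0 − 4)/5 = -10/13
  u_1 = -10/13;  a_2 = 0;  u_2 = (u_1 − 0)/5 = -2/13
Digits: (0, 4, 0).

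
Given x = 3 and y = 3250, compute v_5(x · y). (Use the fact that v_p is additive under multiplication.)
v_5(9750) = 3

v_p(x) = 0 (factor: 3 = 5^0 · 3); v_p(y) = 3 (factor: 3250 = 5^3 · 26). Additivity: v_p(xy) = v_p(x) + v_p(y) = 0 + 3 = 3. (Direct check: xy = 9750 = 5^3 · (78).)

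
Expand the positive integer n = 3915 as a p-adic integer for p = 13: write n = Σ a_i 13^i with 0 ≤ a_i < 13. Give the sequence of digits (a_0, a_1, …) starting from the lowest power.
(a_0, a_1, …) = (2, 2, 10, 1)

Repeated division by 13 gives the digits low-to-high: 3915 = 2 + 2·13^1 + 10·13^2 + 1·13^3. Digit sequence: (2, 2, 10, 1).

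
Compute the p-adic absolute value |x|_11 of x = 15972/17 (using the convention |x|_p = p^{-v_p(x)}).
|15972/17|_11 = 1/1331

Step 1 — compute v_11(x) by factoring powers of 11 out of the numerator and denominator: v_11(15972/17) = 3. Step 2 — apply |x|_p = p^{-v_p(x)} = 11^{-3} = 1/1331.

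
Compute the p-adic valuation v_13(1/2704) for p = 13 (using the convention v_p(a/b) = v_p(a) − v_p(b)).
v_13(1/2704) = -2

Factor powers of 13 from the numerator and denominator of the reduced fraction: 1 = 13^0 · 1 and 2704 = 13^2 · 16. Apply v_p(a/b) = v_p(a) − v_p(b): v_13(1/2704) = 0 − 2 = -2.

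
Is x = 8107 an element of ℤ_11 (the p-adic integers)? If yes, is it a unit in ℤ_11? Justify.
x ∈ ℤ_11 but not a unit; v_11(x) = 2 > 0

ℤ_11 = {x ∈ ℚ_11 : v_11(x) ≥ 0} and ℤ_11^× = {x ∈ ℤ_11 : v_11(x) = 0}. Here v_11(8107) = v_11(num) − v_11(den) = 2; compare against these criteria.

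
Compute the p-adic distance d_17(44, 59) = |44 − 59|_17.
d_17(44, 59) = 1

Step 1 — x − y = 44 − 59 = -15. Step 2 — v_17(-15) = 0 (factor: -15 = −(17^0 · 15); the sign does not affect v_p). Step 3 — |x − y|_17 = 17^{0} = 1.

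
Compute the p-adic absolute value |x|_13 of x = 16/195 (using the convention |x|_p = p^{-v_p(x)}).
|16/195|_13 = 13

Step 1 — compute v_13(x) by factoring powers of 13 out of the numerator and denominator: v_13(16/195) = -1. Step 2 — apply |x|_p = p^{-v_p(x)} = 13^{1} = 13.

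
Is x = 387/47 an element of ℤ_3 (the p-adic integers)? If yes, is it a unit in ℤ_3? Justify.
x ∈ ℤ_3 but not a unit; v_3(x) = 2 > 0

ℤ_3 = {x ∈ ℚ_3 : v_3(x) ≥ 0} and ℤ_3^× = {x ∈ ℤ_3 : v_3(x) = 0}. Here v_3(387/47) = v_3(num) − v_3(den) = 2; compare against these criteria.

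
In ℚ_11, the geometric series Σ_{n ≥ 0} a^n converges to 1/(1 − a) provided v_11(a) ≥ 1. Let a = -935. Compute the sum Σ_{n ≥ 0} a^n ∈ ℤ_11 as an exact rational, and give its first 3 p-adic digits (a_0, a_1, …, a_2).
Σ a^n = 1/(1 − a) = 1/936;  first 3 digits = (1, 3, 1)

v_11(a) = 1 ≥ 1, so the series converges in ℤ_11 to 1/(1 − a) = 1/(1 − (-935)) = 1/936. Expand this rational in ℤ_11: compute digits iteratively via d_i = x_i mod 11, x_{i+1} = (x_i − d_i)/11. The first 3 digits are (1, 3, 1).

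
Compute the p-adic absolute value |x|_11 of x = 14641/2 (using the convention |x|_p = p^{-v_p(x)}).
|14641/2|_11 = 1/14641

Step 1 — compute v_11(x) by factoring powers of 11 out of the numerator and denominator: v_11(14641/2) = 4. Step 2 — apply |x|_p = p^{-v_p(x)} = 11^{-4} = 1/14641.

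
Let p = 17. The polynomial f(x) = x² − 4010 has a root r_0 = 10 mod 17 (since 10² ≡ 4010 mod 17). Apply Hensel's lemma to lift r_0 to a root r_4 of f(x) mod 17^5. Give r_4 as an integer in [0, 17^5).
r_4 = 1406913 (mod 1419857)

Hensel's recurrence: r_{i+1} = r_i − f(r_i)·(f′(r_i))^{-1} mod 17^{i+2}, with f′(x) = 2x. Iterate:
  r_0 = 10 (mod 17)
  r_1 = 61 (mod 289)
  r_2 = 1795 (mod 4913)
  r_3 = 70577 (mod 83521)
  r_4 = 1406913 (mod 1419857)
Final: r_4 = 1406913, and one checks f(r_4) ≡ 0 mod 17^5.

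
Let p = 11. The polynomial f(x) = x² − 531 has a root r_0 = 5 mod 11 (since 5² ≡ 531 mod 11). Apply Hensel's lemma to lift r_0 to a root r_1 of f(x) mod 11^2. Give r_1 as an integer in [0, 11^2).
r_1 = 104 (mod 121)

Hensel's recurrence: r_{i+1} = r_i − f(r_i)·(f′(r_i))^{-1} mod 11^{i+2}, with f′(x) = 2x. Iterate:
  r_0 = 5 (mod 11)
  r_1 = 104 (mod 121)
Final: r_1 = 104, and one checks f(r_1) ≡ 0 mod 11^2.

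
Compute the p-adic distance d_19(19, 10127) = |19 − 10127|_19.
d_19(19, 10127) = 1/361

Step 1 — x − y = 19 − 10127 = -10108. Step 2 — v_19(-10108) = 2 (factor: -10108 = −(19^2 · 28); the sign does not affect v_p). Step 3 — |x − y|_19 = 19^{-2} = 1/361.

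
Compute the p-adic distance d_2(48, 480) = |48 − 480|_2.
d_2(48, 480) = 1/16

Step 1 — x − y = 48 − 480 = -432. Step 2 — v_2(-432) = 4 (factor: -432 = −(2^4 · 27); the sign does not affect v_p). Step 3 — |x − y|_2 = 2^{-4} = 1/16.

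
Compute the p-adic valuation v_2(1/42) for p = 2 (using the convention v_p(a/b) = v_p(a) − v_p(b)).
v_2(1/42) = -1

Factor powers of 2 from the numerator and denominator of the reduced fraction: 1 = 2^0 · 1 and 42 = 2^1 · 21. Apply v_p(a/b) = v_p(a) − v_p(b): v_2(1/42) = 0 − 1 = -1.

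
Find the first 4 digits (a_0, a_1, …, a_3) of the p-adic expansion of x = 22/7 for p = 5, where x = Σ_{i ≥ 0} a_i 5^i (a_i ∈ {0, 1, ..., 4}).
(a_0, …, a_3) = (1, 4, 0, 2)

v_5(22/7) = 0 (numerator and denominator both coprime to 5), so x ∈ ℤ_5^×. Compute digits iteratively via a_i = x_i mod 5, x_{i+1} = (x_i − a_i)/5, with x_0 = x:
  x_0 = 22/7;  a_0 = 1;  x_1 = (x_0 − 1)/5 = 3/7
  x_1 = 3/7;  a_1 = 4;  x_2 = (x_1 − 4)/5 = -5/7
  x_2 = -5/7;  a_2 = 0;  x_3 = (x_2 − 0)/5 = -1/7
  x_3 = -1/7;  a_3 = 2;  x_4 = (x_3 − 2)/5 = -3/7
Digits: (1, 4, 0, 2).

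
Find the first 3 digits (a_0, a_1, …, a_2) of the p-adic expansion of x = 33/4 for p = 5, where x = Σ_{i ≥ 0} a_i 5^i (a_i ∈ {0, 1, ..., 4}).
(a_0, …, a_2) = (2, 0, 4)

v_5(33/4) = 0 (numerator and denominator both coprime to 5), so x ∈ ℤ_5^×. Compute digits iteratively via a_i = x_i mod 5, x_{i+1} = (x_i − a_i)/5, with x_0 = x:
  x_0 = 33/4;  a_0 = 2;  x_1 = (x_0 − 2)/5 = 5/4
  x_1 = 5/4;  a_1 = 0;  x_2 = (x_1 − 0)/5 = 1/4
  x_2 = 1/4;  a_2 = 4;  x_3 = (x_2 − 4)/5 = -3/4
Digits: (2, 0, 4).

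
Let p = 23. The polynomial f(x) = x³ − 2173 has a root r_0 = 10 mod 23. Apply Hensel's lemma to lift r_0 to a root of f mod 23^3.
r_2 = 8060 (mod 12167)

Hensel: r_{i+1} = r_i − f(r_i)/f′(r_i) mod 23^{i+2}, where f′(x) = 3x². Iterate:
  r_0 = 10 (mod 23)
  r_1 = 125 (mod 529)
  r_2 = 8060 (mod 12167)
Final: r = 8060 with f(r) ≡ 0 mod 23^3.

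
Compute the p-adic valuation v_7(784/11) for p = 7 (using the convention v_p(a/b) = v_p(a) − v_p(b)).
v_7(784/11) = 2

Factor powers of 7 from the numerator and denominator of the reduced fraction: 784 = 7^2 · 16 and 11 = 7^0 · 11. Apply v_p(a/b) = v_p(a) − v_p(b): v_7(784/11) = 2 − 0 = 2.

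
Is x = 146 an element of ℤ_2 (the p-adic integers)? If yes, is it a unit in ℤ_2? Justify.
x ∈ ℤ_2 but not a unit; v_2(x) = 1 > 0

ℤ_2 = {x ∈ ℚ_2 : v_2(x) ≥ 0} and ℤ_2^× = {x ∈ ℤ_2 : v_2(x) = 0}. Here v_2(146) = v_2(num) − v_2(den) = 1; compare against these criteria.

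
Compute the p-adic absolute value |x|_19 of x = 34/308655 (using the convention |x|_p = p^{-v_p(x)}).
|34/308655|_19 = 6859

Step 1 — compute v_19(x) by factoring powers of 19 out of the numerator and denominator: v_19(34/308655) = -3. Step 2 — apply |x|_p = p^{-v_p(x)} = 19^{3} = 6859.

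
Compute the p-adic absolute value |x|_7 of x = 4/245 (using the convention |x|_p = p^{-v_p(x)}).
|4/245|_7 = 49

Step 1 — compute v_7(x) by factoring powers of 7 out of the numerator and denominator: v_7(4/245) = -2. Step 2 — apply |x|_p = p^{-v_p(x)} = 7^{2} = 49.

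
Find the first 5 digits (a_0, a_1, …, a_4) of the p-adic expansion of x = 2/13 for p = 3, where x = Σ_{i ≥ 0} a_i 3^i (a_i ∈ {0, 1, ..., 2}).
(a_0, …, a_4) = (2, 1, 2, 1, 1)

v_3(2/13) = 0 (numerator and denominator both coprime to 3), so x ∈ ℤ_3^×. Compute digits iteratively via a_i = x_i mod 3, x_{i+1} = (x_i − a_i)/3, with x_0 = x:
  x_0 = 2/13;  a_0 = 2;  x_1 = (x_0 − 2)/3 = -8/13
  x_1 = -8/13;  a_1 = 1;  x_2 = (x_1 − 1)/3 = -7/13
  x_2 = -7/13;  a_2 = 2;  x_3 = (x_2 − 2)/3 = -11/13
  x_3 = -11/13;  a_3 = 1;  x_4 = (x_3 − 1)/3 = -8/13
  x_4 = -8/13;  a_4 = 1;  x_5 = (x_4 − 1)/3 = -7/13
Digits: (2, 1, 2, 1, 1).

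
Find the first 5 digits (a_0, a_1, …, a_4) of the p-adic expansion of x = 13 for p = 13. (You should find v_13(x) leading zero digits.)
(a_0, …, a_4) = (0, 1, 0, 0, 0)

v_13(13) = 1, so a_0 = ... = a_0 = 0. Factor out: x = 13^1 · u with u = 1 a unit in ℤ_13. Expand u iteratively via a_{v+i} = u_i mod 13, u_{i+1} = (u_i − a_{v+i})/13:
  u_0 = 1;  a_1 = 1;  u_1 = (u_0 − 1)/13 = 0
  u_1 = 0;  a_2 = 0;  u_2 = (u_1 − 0)/13 = 0
  u_2 = 0;  a_3 = 0;  u_3 = (u_2 − 0)/13 = 0
  u_3 = 0;  a_4 = 0;  u_4 = (u_3 − 0)/13 = 0
Digits: (0, 1, 0, 0, 0).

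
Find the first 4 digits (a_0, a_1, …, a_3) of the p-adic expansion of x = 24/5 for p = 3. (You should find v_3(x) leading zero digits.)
(a_0, …, a_3) = (0, 1, 2, 0)

v_3(24/5) = 1, so a_0 = ... = a_0 = 0. Factor out: x = 3^1 · u with u = 8/5 a unit in ℤ_3. Expand u iteratively via a_{v+i} = u_i mod 3, u_{i+1} = (u_i − a_{v+i})/3:
  u_0 = 8/5;  a_1 = 1;  u_1 = (u_0 − 1)/3 = 1/5
  u_1 = 1/5;  a_2 = 2;  u_2 = (u_1 − 2)/3 = -3/5
  u_2 = -3/5;  a_3 = 0;  u_3 = (u_2 − 0)/3 = -1/5
Digits: (0, 1, 2, 0).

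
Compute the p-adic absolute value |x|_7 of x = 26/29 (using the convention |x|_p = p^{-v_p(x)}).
|26/29|_7 = 1

Step 1 — compute v_7(x) by factoring powers of 7 out of the numerator and denominator: v_7(26/29) = 0. Step 2 — apply |x|_p = p^{-v_p(x)} = 7^{0} = 1.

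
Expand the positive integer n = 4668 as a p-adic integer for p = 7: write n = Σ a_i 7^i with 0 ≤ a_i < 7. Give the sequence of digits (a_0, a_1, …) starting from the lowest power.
(a_0, a_1, …) = (6, 1, 4, 6, 1)

Repeated division by 7 gives the digits low-to-high: 4668 = 6 + 1·7^1 + 4·7^2 + 6·7^3 + 1·7^4. Digit sequence: (6, 1, 4, 6, 1).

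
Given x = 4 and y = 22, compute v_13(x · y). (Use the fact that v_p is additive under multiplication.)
v_13(88) = 0

v_p(x) = 0 (factor: 4 = 13^0 · 4); v_p(y) = 0 (factor: 22 = 13^0 · 22). Additivity: v_p(xy) = v_p(x) + v_p(y) = 0 + 0 = 0. (Direct check: xy = 88 = 13^0 · (88).)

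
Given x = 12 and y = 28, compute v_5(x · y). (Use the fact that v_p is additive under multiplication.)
v_5(336) = 0

v_p(x) = 0 (factor: 12 = 5^0 · 12); v_p(y) = 0 (factor: 28 = 5^0 · 28). Additivity: v_p(xy) = v_p(x) + v_p(y) = 0 + 0 = 0. (Direct check: xy = 336 = 5^0 · (336).)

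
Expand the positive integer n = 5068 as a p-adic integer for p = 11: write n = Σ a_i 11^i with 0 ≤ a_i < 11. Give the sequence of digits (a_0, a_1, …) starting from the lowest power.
(a_0, a_1, …) = (8, 9, 8, 3)

Repeated division by 11 gives the digits low-to-high: 5068 = 8 + 9·11^1 + 8·11^2 + 3·11^3. Digit sequence: (8, 9, 8, 3).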